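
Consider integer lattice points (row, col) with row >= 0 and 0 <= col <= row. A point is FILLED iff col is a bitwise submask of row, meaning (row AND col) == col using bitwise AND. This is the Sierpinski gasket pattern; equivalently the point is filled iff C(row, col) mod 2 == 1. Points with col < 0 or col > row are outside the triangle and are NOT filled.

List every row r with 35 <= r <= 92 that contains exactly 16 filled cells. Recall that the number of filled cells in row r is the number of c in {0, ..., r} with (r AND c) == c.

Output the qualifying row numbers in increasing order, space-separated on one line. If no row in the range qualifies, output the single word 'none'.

Row r has 2^popcount(r) filled cells, so we need popcount(r) = log2(16) = 4.
Scan r = 35..92 and keep those with exactly 4 one-bits:
r=35=100011 popcount=3 -> skip
r=36=100100 popcount=2 -> skip
r=37=100101 popcount=3 -> skip
r=38=100110 popcount=3 -> skip
r=39=100111 popcount=4 -> KEEP
r=40=101000 popcount=2 -> skip
r=41=101001 popcount=3 -> skip
r=42=101010 popcount=3 -> skip
r=43=101011 popcount=4 -> KEEP
r=44=101100 popcount=3 -> skip
r=45=101101 popcount=4 -> KEEP
r=46=101110 popcount=4 -> KEEP
r=47=101111 popcount=5 -> skip
r=48=110000 popcount=2 -> skip
r=49=110001 popcount=3 -> skip
r=50=110010 popcount=3 -> skip
r=51=110011 popcount=4 -> KEEP
r=52=110100 popcount=3 -> skip
r=53=110101 popcount=4 -> KEEP
r=54=110110 popcount=4 -> KEEP
r=55=110111 popcount=5 -> skip
r=56=111000 popcount=3 -> skip
r=57=111001 popcount=4 -> KEEP
r=58=111010 popcount=4 -> KEEP
r=59=111011 popcount=5 -> skip
r=60=111100 popcount=4 -> KEEP
r=61=111101 popcount=5 -> skip
r=62=111110 popcount=5 -> skip
r=63=111111 popcount=6 -> skip
r=64=1000000 popcount=1 -> skip
r=65=1000001 popcount=2 -> skip
r=66=1000010 popcount=2 -> skip
r=67=1000011 popcount=3 -> skip
r=68=1000100 popcount=2 -> skip
r=69=1000101 popcount=3 -> skip
r=70=1000110 popcount=3 -> skip
r=71=1000111 popcount=4 -> KEEP
r=72=1001000 popcount=2 -> skip
r=73=1001001 popcount=3 -> skip
r=74=1001010 popcount=3 -> skip
r=75=1001011 popcount=4 -> KEEP
r=76=1001100 popcount=3 -> skip
r=77=1001101 popcount=4 -> KEEP
r=78=1001110 popcount=4 -> KEEP
r=79=1001111 popcount=5 -> skip
r=80=1010000 popcount=2 -> skip
r=81=1010001 popcount=3 -> skip
r=82=1010010 popcount=3 -> skip
r=83=1010011 popcount=4 -> KEEP
r=84=1010100 popcount=3 -> skip
r=85=1010101 popcount=4 -> KEEP
r=86=1010110 popcount=4 -> KEEP
r=87=1010111 popcount=5 -> skip
r=88=1011000 popcount=3 -> skip
r=89=1011001 popcount=4 -> KEEP
r=90=1011010 popcount=4 -> KEEP
r=91=1011011 popcount=5 -> skip
r=92=1011100 popcount=4 -> KEEP
Kept rows: 39 43 45 46 51 53 54 57 58 60 71 75 77 78 83 85 86 89 90 92

Answer: 39 43 45 46 51 53 54 57 58 60 71 75 77 78 83 85 86 89 90 92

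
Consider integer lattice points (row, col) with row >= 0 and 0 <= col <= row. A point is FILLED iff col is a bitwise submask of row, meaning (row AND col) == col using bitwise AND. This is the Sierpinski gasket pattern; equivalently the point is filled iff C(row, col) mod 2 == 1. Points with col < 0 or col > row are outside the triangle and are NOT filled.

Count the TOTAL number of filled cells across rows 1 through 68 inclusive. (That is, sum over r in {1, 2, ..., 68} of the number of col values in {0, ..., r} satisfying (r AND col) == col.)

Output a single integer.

Answer: 750

Derivation:
r1=1 pc1: +2 =2
r2=10 pc1: +2 =4
r3=11 pc2: +4 =8
r4=100 pc1: +2 =10
r5=101 pc2: +4 =14
r6=110 pc2: +4 =18
r7=111 pc3: +8 =26
r8=1000 pc1: +2 =28
r9=1001 pc2: +4 =32
r10=1010 pc2: +4 =36
r11=1011 pc3: +8 =44
r12=1100 pc2: +4 =48
r13=1101 pc3: +8 =56
r14=1110 pc3: +8 =64
r15=1111 pc4: +16 =80
r16=10000 pc1: +2 =82
r17=10001 pc2: +4 =86
r18=10010 pc2: +4 =90
r19=10011 pc3: +8 =98
r20=10100 pc2: +4 =102
r21=10101 pc3: +8 =110
r22=10110 pc3: +8 =118
r23=10111 pc4: +16 =134
r24=11000 pc2: +4 =138
r25=11001 pc3: +8 =146
r26=11010 pc3: +8 =154
r27=11011 pc4: +16 =170
r28=11100 pc3: +8 =178
r29=11101 pc4: +16 =194
r30=11110 pc4: +16 =210
r31=11111 pc5: +32 =242
r32=100000 pc1: +2 =244
r33=100001 pc2: +4 =248
r34=100010 pc2: +4 =252
r35=100011 pc3: +8 =260
r36=100100 pc2: +4 =264
r37=100101 pc3: +8 =272
r38=100110 pc3: +8 =280
r39=100111 pc4: +16 =296
r40=101000 pc2: +4 =300
r41=101001 pc3: +8 =308
r42=101010 pc3: +8 =316
r43=101011 pc4: +16 =332
r44=101100 pc3: +8 =340
r45=101101 pc4: +16 =356
r46=101110 pc4: +16 =372
r47=101111 pc5: +32 =404
r48=110000 pc2: +4 =408
r49=110001 pc3: +8 =416
r50=110010 pc3: +8 =424
r51=110011 pc4: +16 =440
r52=110100 pc3: +8 =448
r53=110101 pc4: +16 =464
r54=110110 pc4: +16 =480
r55=110111 pc5: +32 =512
r56=111000 pc3: +8 =520
r57=111001 pc4: +16 =536
r58=111010 pc4: +16 =552
r59=111011 pc5: +32 =584
r60=111100 pc4: +16 =600
r61=111101 pc5: +32 =632
r62=111110 pc5: +32 =664
r63=111111 pc6: +64 =728
r64=1000000 pc1: +2 =730
r65=1000001 pc2: +4 =734
r66=1000010 pc2: +4 =738
r67=1000011 pc3: +8 =746
r68=1000100 pc2: +4 =750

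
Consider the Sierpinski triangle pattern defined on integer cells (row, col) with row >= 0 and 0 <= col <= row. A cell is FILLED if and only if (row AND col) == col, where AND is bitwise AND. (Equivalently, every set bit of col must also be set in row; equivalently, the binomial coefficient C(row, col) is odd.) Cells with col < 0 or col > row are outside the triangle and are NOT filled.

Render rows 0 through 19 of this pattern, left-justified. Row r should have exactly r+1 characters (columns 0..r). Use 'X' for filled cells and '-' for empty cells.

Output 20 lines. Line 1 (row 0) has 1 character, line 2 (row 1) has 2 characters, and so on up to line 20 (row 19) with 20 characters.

r0=0: X
r1=1: XX
r2=10: X-X
r3=11: XXXX
r4=100: X---X
r5=101: XX--XX
r6=110: X-X-X-X
r7=111: XXXXXXXX
r8=1000: X-------X
r9=1001: XX------XX
r10=1010: X-X-----X-X
r11=1011: XXXX----XXXX
r12=1100: X---X---X---X
r13=1101: XX--XX--XX--XX
r14=1110: X-X-X-X-X-X-X-X
r15=1111: XXXXXXXXXXXXXXXX
r16=10000: X---------------X
r17=10001: XX--------------XX
r18=10010: X-X-------------X-X
r19=10011: XXXX------------XXXX

Answer: X
XX
X-X
XXXX
X---X
XX--XX
X-X-X-X
XXXXXXXX
X-------X
XX------XX
X-X-----X-X
XXXX----XXXX
X---X---X---X
XX--XX--XX--XX
X-X-X-X-X-X-X-X
XXXXXXXXXXXXXXXX
X---------------X
XX--------------XX
X-X-------------X-X
XXXX------------XXXX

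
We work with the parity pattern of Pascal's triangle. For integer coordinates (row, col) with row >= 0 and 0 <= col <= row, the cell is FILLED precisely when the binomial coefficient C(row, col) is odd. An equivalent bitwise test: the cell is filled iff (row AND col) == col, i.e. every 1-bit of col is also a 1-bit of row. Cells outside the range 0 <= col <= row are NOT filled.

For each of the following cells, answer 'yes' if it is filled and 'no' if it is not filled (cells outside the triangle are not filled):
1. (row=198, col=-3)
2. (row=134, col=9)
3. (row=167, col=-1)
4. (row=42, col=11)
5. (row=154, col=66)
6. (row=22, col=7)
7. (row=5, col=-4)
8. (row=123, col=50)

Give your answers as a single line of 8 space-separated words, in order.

Answer: no no no no no no no yes

Derivation:
(198,-3): col outside [0, 198] -> not filled
(134,9): row=0b10000110, col=0b1001, row AND col = 0b0 = 0; 0 != 9 -> empty
(167,-1): col outside [0, 167] -> not filled
(42,11): row=0b101010, col=0b1011, row AND col = 0b1010 = 10; 10 != 11 -> empty
(154,66): row=0b10011010, col=0b1000010, row AND col = 0b10 = 2; 2 != 66 -> empty
(22,7): row=0b10110, col=0b111, row AND col = 0b110 = 6; 6 != 7 -> empty
(5,-4): col outside [0, 5] -> not filled
(123,50): row=0b1111011, col=0b110010, row AND col = 0b110010 = 50; 50 == 50 -> filled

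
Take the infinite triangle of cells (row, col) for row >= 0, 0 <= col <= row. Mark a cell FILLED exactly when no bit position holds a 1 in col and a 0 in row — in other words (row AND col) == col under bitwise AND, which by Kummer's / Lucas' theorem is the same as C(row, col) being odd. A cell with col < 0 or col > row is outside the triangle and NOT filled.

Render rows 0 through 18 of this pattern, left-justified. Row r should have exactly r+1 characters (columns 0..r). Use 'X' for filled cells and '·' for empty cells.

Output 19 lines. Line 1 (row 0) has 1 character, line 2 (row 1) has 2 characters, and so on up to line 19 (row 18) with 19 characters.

r0=0: X
r1=1: XX
r2=10: X·X
r3=11: XXXX
r4=100: X···X
r5=101: XX··XX
r6=110: X·X·X·X
r7=111: XXXXXXXX
r8=1000: X·······X
r9=1001: XX······XX
r10=1010: X·X·····X·X
r11=1011: XXXX····XXXX
r12=1100: X···X···X···X
r13=1101: XX··XX··XX··XX
r14=1110: X·X·X·X·X·X·X·X
r15=1111: XXXXXXXXXXXXXXXX
r16=10000: X···············X
r17=10001: XX··············XX
r18=10010: X·X·············X·X

Answer: X
XX
X·X
XXXX
X···X
XX··XX
X·X·X·X
XXXXXXXX
X·······X
XX······XX
X·X·····X·X
XXXX····XXXX
X···X···X···X
XX··XX··XX··XX
X·X·X·X·X·X·X·X
XXXXXXXXXXXXXXXX
X···············X
XX··············XX
X·X·············X·X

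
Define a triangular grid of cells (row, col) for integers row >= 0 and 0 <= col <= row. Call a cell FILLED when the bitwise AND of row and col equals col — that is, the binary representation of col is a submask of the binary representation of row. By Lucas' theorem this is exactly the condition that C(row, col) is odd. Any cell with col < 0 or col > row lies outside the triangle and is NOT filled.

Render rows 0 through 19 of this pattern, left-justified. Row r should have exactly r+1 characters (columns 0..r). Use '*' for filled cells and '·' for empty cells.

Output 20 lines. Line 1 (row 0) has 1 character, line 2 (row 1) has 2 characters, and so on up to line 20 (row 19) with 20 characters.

Answer: *
**
*·*
****
*···*
**··**
*·*·*·*
********
*·······*
**······**
*·*·····*·*
****····****
*···*···*···*
**··**··**··**
*·*·*·*·*·*·*·*
****************
*···············*
**··············**
*·*·············*·*
****············****

Derivation:
r0=0: *
r1=1: **
r2=10: *·*
r3=11: ****
r4=100: *···*
r5=101: **··**
r6=110: *·*·*·*
r7=111: ********
r8=1000: *·······*
r9=1001: **······**
r10=1010: *·*·····*·*
r11=1011: ****····****
r12=1100: *···*···*···*
r13=1101: **··**··**··**
r14=1110: *·*·*·*·*·*·*·*
r15=1111: ****************
r16=10000: *···············*
r17=10001: **··············**
r18=10010: *·*·············*·*
r19=10011: ****············****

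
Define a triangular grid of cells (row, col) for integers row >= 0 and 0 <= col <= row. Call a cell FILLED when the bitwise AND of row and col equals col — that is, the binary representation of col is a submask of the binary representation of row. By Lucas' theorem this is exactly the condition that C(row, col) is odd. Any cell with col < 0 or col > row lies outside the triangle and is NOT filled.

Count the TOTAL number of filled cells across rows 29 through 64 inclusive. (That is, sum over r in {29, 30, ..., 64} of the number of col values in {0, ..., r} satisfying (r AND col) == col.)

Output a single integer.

r29=11101 pc4: +16 =16
r30=11110 pc4: +16 =32
r31=11111 pc5: +32 =64
r32=100000 pc1: +2 =66
r33=100001 pc2: +4 =70
r34=100010 pc2: +4 =74
r35=100011 pc3: +8 =82
r36=100100 pc2: +4 =86
r37=100101 pc3: +8 =94
r38=100110 pc3: +8 =102
r39=100111 pc4: +16 =118
r40=101000 pc2: +4 =122
r41=101001 pc3: +8 =130
r42=101010 pc3: +8 =138
r43=101011 pc4: +16 =154
r44=101100 pc3: +8 =162
r45=101101 pc4: +16 =178
r46=101110 pc4: +16 =194
r47=101111 pc5: +32 =226
r48=110000 pc2: +4 =230
r49=110001 pc3: +8 =238
r50=110010 pc3: +8 =246
r51=110011 pc4: +16 =262
r52=110100 pc3: +8 =270
r53=110101 pc4: +16 =286
r54=110110 pc4: +16 =302
r55=110111 pc5: +32 =334
r56=111000 pc3: +8 =342
r57=111001 pc4: +16 =358
r58=111010 pc4: +16 =374
r59=111011 pc5: +32 =406
r60=111100 pc4: +16 =422
r61=111101 pc5: +32 =454
r62=111110 pc5: +32 =486
r63=111111 pc6: +64 =550
r64=1000000 pc1: +2 =552

Answer: 552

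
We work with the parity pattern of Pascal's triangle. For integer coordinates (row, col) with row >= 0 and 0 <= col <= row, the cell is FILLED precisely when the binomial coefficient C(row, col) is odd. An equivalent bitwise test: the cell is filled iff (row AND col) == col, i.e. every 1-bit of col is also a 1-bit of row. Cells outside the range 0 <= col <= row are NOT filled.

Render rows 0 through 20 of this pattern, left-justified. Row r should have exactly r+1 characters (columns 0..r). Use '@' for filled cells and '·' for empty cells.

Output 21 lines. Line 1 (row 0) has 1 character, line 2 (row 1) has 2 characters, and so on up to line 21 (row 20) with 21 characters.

Answer: @
@@
@·@
@@@@
@···@
@@··@@
@·@·@·@
@@@@@@@@
@·······@
@@······@@
@·@·····@·@
@@@@····@@@@
@···@···@···@
@@··@@··@@··@@
@·@·@·@·@·@·@·@
@@@@@@@@@@@@@@@@
@···············@
@@··············@@
@·@·············@·@
@@@@············@@@@
@···@···········@···@

Derivation:
r0=0: @
r1=1: @@
r2=10: @·@
r3=11: @@@@
r4=100: @···@
r5=101: @@··@@
r6=110: @·@·@·@
r7=111: @@@@@@@@
r8=1000: @·······@
r9=1001: @@······@@
r10=1010: @·@·····@·@
r11=1011: @@@@····@@@@
r12=1100: @···@···@···@
r13=1101: @@··@@··@@··@@
r14=1110: @·@·@·@·@·@·@·@
r15=1111: @@@@@@@@@@@@@@@@
r16=10000: @···············@
r17=10001: @@··············@@
r18=10010: @·@·············@·@
r19=10011: @@@@············@@@@
r20=10100: @···@···········@···@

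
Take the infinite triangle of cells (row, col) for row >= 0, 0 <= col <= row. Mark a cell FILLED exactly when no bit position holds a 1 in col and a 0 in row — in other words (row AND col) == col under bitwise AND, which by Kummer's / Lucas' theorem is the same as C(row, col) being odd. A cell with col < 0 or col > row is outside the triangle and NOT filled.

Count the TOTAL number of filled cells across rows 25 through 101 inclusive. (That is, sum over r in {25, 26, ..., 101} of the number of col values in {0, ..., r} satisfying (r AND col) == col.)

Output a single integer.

Answer: 1136

Derivation:
r25=11001 pc3: +8 =8
r26=11010 pc3: +8 =16
r27=11011 pc4: +16 =32
r28=11100 pc3: +8 =40
r29=11101 pc4: +16 =56
r30=11110 pc4: +16 =72
r31=11111 pc5: +32 =104
r32=100000 pc1: +2 =106
r33=100001 pc2: +4 =110
r34=100010 pc2: +4 =114
r35=100011 pc3: +8 =122
r36=100100 pc2: +4 =126
r37=100101 pc3: +8 =134
r38=100110 pc3: +8 =142
r39=100111 pc4: +16 =158
r40=101000 pc2: +4 =162
r41=101001 pc3: +8 =170
r42=101010 pc3: +8 =178
r43=101011 pc4: +16 =194
r44=101100 pc3: +8 =202
r45=101101 pc4: +16 =218
r46=101110 pc4: +16 =234
r47=101111 pc5: +32 =266
r48=110000 pc2: +4 =270
r49=110001 pc3: +8 =278
r50=110010 pc3: +8 =286
r51=110011 pc4: +16 =302
r52=110100 pc3: +8 =310
r53=110101 pc4: +16 =326
r54=110110 pc4: +16 =342
r55=110111 pc5: +32 =374
r56=111000 pc3: +8 =382
r57=111001 pc4: +16 =398
r58=111010 pc4: +16 =414
r59=111011 pc5: +32 =446
r60=111100 pc4: +16 =462
r61=111101 pc5: +32 =494
r62=111110 pc5: +32 =526
r63=111111 pc6: +64 =590
r64=1000000 pc1: +2 =592
r65=1000001 pc2: +4 =596
r66=1000010 pc2: +4 =600
r67=1000011 pc3: +8 =608
r68=1000100 pc2: +4 =612
r69=1000101 pc3: +8 =620
r70=1000110 pc3: +8 =628
r71=1000111 pc4: +16 =644
r72=1001000 pc2: +4 =648
r73=1001001 pc3: +8 =656
r74=1001010 pc3: +8 =664
r75=1001011 pc4: +16 =680
r76=1001100 pc3: +8 =688
r77=1001101 pc4: +16 =704
r78=1001110 pc4: +16 =720
r79=1001111 pc5: +32 =752
r80=1010000 pc2: +4 =756
r81=1010001 pc3: +8 =764
r82=1010010 pc3: +8 =772
r83=1010011 pc4: +16 =788
r84=1010100 pc3: +8 =796
r85=1010101 pc4: +16 =812
r86=1010110 pc4: +16 =828
r87=1010111 pc5: +32 =860
r88=1011000 pc3: +8 =868
r89=1011001 pc4: +16 =884
r90=1011010 pc4: +16 =900
r91=1011011 pc5: +32 =932
r92=1011100 pc4: +16 =948
r93=1011101 pc5: +32 =980
r94=1011110 pc5: +32 =1012
r95=1011111 pc6: +64 =1076
r96=1100000 pc2: +4 =1080
r97=1100001 pc3: +8 =1088
r98=1100010 pc3: +8 =1096
r99=1100011 pc4: +16 =1112
r100=1100100 pc3: +8 =1120
r101=1100101 pc4: +16 =1136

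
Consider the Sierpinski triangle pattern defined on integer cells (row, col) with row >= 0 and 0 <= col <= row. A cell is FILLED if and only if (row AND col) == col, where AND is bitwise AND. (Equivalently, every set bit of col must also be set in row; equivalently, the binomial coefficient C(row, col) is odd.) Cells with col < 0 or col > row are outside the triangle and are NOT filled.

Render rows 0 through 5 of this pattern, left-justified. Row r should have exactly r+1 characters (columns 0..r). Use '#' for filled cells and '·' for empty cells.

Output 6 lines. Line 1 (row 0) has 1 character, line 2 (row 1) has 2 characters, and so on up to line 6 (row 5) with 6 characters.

Answer: #
##
#·#
####
#···#
##··##

Derivation:
r0=0: #
r1=1: ##
r2=10: #·#
r3=11: ####
r4=100: #···#
r5=101: ##··##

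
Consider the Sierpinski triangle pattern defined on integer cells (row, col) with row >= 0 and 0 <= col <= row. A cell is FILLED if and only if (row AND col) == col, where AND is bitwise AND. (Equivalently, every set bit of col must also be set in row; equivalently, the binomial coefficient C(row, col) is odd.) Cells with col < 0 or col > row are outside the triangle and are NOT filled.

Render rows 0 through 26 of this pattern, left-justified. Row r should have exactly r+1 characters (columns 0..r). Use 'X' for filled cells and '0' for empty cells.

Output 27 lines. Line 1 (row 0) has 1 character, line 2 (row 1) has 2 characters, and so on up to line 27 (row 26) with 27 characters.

Answer: X
XX
X0X
XXXX
X000X
XX00XX
X0X0X0X
XXXXXXXX
X0000000X
XX000000XX
X0X00000X0X
XXXX0000XXXX
X000X000X000X
XX00XX00XX00XX
X0X0X0X0X0X0X0X
XXXXXXXXXXXXXXXX
X000000000000000X
XX00000000000000XX
X0X0000000000000X0X
XXXX000000000000XXXX
X000X00000000000X000X
XX00XX0000000000XX00XX
X0X0X0X000000000X0X0X0X
XXXXXXXX00000000XXXXXXXX
X0000000X0000000X0000000X
XX000000XX000000XX000000XX
X0X00000X0X00000X0X00000X0X

Derivation:
r0=0: X
r1=1: XX
r2=10: X0X
r3=11: XXXX
r4=100: X000X
r5=101: XX00XX
r6=110: X0X0X0X
r7=111: XXXXXXXX
r8=1000: X0000000X
r9=1001: XX000000XX
r10=1010: X0X00000X0X
r11=1011: XXXX0000XXXX
r12=1100: X000X000X000X
r13=1101: XX00XX00XX00XX
r14=1110: X0X0X0X0X0X0X0X
r15=1111: XXXXXXXXXXXXXXXX
r16=10000: X000000000000000X
r17=10001: XX00000000000000XX
r18=10010: X0X0000000000000X0X
r19=10011: XXXX000000000000XXXX
r20=10100: X000X00000000000X000X
r21=10101: XX00XX0000000000XX00XX
r22=10110: X0X0X0X000000000X0X0X0X
r23=10111: XXXXXXXX00000000XXXXXXXX
r24=11000: X0000000X0000000X0000000X
r25=11001: XX000000XX000000XX000000XX
r26=11010: X0X00000X0X00000X0X00000X0X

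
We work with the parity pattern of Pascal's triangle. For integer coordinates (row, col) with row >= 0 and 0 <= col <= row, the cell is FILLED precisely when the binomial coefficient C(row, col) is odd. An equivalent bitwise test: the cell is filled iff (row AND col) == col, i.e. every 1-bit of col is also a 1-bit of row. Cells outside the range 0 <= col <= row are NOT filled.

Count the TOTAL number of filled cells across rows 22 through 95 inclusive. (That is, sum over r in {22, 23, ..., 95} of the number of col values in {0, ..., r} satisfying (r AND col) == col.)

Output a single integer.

r22=10110 pc3: +8 =8
r23=10111 pc4: +16 =24
r24=11000 pc2: +4 =28
r25=11001 pc3: +8 =36
r26=11010 pc3: +8 =44
r27=11011 pc4: +16 =60
r28=11100 pc3: +8 =68
r29=11101 pc4: +16 =84
r30=11110 pc4: +16 =100
r31=11111 pc5: +32 =132
r32=100000 pc1: +2 =134
r33=100001 pc2: +4 =138
r34=100010 pc2: +4 =142
r35=100011 pc3: +8 =150
r36=100100 pc2: +4 =154
r37=100101 pc3: +8 =162
r38=100110 pc3: +8 =170
r39=100111 pc4: +16 =186
r40=101000 pc2: +4 =190
r41=101001 pc3: +8 =198
r42=101010 pc3: +8 =206
r43=101011 pc4: +16 =222
r44=101100 pc3: +8 =230
r45=101101 pc4: +16 =246
r46=101110 pc4: +16 =262
r47=101111 pc5: +32 =294
r48=110000 pc2: +4 =298
r49=110001 pc3: +8 =306
r50=110010 pc3: +8 =314
r51=110011 pc4: +16 =330
r52=110100 pc3: +8 =338
r53=110101 pc4: +16 =354
r54=110110 pc4: +16 =370
r55=110111 pc5: +32 =402
r56=111000 pc3: +8 =410
r57=111001 pc4: +16 =426
r58=111010 pc4: +16 =442
r59=111011 pc5: +32 =474
r60=111100 pc4: +16 =490
r61=111101 pc5: +32 =522
r62=111110 pc5: +32 =554
r63=111111 pc6: +64 =618
r64=1000000 pc1: +2 =620
r65=1000001 pc2: +4 =624
r66=1000010 pc2: +4 =628
r67=1000011 pc3: +8 =636
r68=1000100 pc2: +4 =640
r69=1000101 pc3: +8 =648
r70=1000110 pc3: +8 =656
r71=1000111 pc4: +16 =672
r72=1001000 pc2: +4 =676
r73=1001001 pc3: +8 =684
r74=1001010 pc3: +8 =692
r75=1001011 pc4: +16 =708
r76=1001100 pc3: +8 =716
r77=1001101 pc4: +16 =732
r78=1001110 pc4: +16 =748
r79=1001111 pc5: +32 =780
r80=1010000 pc2: +4 =784
r81=1010001 pc3: +8 =792
r82=1010010 pc3: +8 =800
r83=1010011 pc4: +16 =816
r84=1010100 pc3: +8 =824
r85=1010101 pc4: +16 =840
r86=1010110 pc4: +16 =856
r87=1010111 pc5: +32 =888
r88=1011000 pc3: +8 =896
r89=1011001 pc4: +16 =912
r90=1011010 pc4: +16 =928
r91=1011011 pc5: +32 =960
r92=1011100 pc4: +16 =976
r93=1011101 pc5: +32 =1008
r94=1011110 pc5: +32 =1040
r95=1011111 pc6: +64 =1104

Answer: 1104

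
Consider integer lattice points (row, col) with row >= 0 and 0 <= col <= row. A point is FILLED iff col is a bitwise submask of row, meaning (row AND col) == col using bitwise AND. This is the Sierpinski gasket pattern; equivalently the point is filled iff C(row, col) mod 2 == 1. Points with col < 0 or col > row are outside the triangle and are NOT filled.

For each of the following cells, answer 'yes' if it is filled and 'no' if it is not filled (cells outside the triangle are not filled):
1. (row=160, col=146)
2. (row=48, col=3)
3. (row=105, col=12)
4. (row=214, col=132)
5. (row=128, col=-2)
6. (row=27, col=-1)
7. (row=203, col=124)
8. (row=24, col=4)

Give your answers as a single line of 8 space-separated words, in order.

Answer: no no no yes no no no no

Derivation:
(160,146): row=0b10100000, col=0b10010010, row AND col = 0b10000000 = 128; 128 != 146 -> empty
(48,3): row=0b110000, col=0b11, row AND col = 0b0 = 0; 0 != 3 -> empty
(105,12): row=0b1101001, col=0b1100, row AND col = 0b1000 = 8; 8 != 12 -> empty
(214,132): row=0b11010110, col=0b10000100, row AND col = 0b10000100 = 132; 132 == 132 -> filled
(128,-2): col outside [0, 128] -> not filled
(27,-1): col outside [0, 27] -> not filled
(203,124): row=0b11001011, col=0b1111100, row AND col = 0b1001000 = 72; 72 != 124 -> empty
(24,4): row=0b11000, col=0b100, row AND col = 0b0 = 0; 0 != 4 -> empty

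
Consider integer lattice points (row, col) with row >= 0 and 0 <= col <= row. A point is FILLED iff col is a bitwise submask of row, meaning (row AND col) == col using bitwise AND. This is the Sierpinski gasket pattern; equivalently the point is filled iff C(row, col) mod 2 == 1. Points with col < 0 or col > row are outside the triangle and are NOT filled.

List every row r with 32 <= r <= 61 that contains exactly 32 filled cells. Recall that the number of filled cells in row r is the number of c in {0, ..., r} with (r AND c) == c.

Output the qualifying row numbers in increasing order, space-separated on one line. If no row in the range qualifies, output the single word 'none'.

Row r has 2^popcount(r) filled cells, so we need popcount(r) = log2(32) = 5.
Scan r = 32..61 and keep those with exactly 5 one-bits:
r=32=100000 popcount=1 -> skip
r=33=100001 popcount=2 -> skip
r=34=100010 popcount=2 -> skip
r=35=100011 popcount=3 -> skip
r=36=100100 popcount=2 -> skip
r=37=100101 popcount=3 -> skip
r=38=100110 popcount=3 -> skip
r=39=100111 popcount=4 -> skip
r=40=101000 popcount=2 -> skip
r=41=101001 popcount=3 -> skip
r=42=101010 popcount=3 -> skip
r=43=101011 popcount=4 -> skip
r=44=101100 popcount=3 -> skip
r=45=101101 popcount=4 -> skip
r=46=101110 popcount=4 -> skip
r=47=101111 popcount=5 -> KEEP
r=48=110000 popcount=2 -> skip
r=49=110001 popcount=3 -> skip
r=50=110010 popcount=3 -> skip
r=51=110011 popcount=4 -> skip
r=52=110100 popcount=3 -> skip
r=53=110101 popcount=4 -> skip
r=54=110110 popcount=4 -> skip
r=55=110111 popcount=5 -> KEEP
r=56=111000 popcount=3 -> skip
r=57=111001 popcount=4 -> skip
r=58=111010 popcount=4 -> skip
r=59=111011 popcount=5 -> KEEP
r=60=111100 popcount=4 -> skip
r=61=111101 popcount=5 -> KEEP
Kept rows: 47 55 59 61

Answer: 47 55 59 61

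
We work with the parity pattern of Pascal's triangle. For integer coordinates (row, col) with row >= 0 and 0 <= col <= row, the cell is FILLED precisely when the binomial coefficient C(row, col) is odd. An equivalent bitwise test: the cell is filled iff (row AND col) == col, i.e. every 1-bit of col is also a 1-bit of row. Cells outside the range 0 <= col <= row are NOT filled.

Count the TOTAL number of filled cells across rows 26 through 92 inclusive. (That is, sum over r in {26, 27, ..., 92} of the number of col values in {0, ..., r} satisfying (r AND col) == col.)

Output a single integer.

r26=11010 pc3: +8 =8
r27=11011 pc4: +16 =24
r28=11100 pc3: +8 =32
r29=11101 pc4: +16 =48
r30=11110 pc4: +16 =64
r31=11111 pc5: +32 =96
r32=100000 pc1: +2 =98
r33=100001 pc2: +4 =102
r34=100010 pc2: +4 =106
r35=100011 pc3: +8 =114
r36=100100 pc2: +4 =118
r37=100101 pc3: +8 =126
r38=100110 pc3: +8 =134
r39=100111 pc4: +16 =150
r40=101000 pc2: +4 =154
r41=101001 pc3: +8 =162
r42=101010 pc3: +8 =170
r43=101011 pc4: +16 =186
r44=101100 pc3: +8 =194
r45=101101 pc4: +16 =210
r46=101110 pc4: +16 =226
r47=101111 pc5: +32 =258
r48=110000 pc2: +4 =262
r49=110001 pc3: +8 =270
r50=110010 pc3: +8 =278
r51=110011 pc4: +16 =294
r52=110100 pc3: +8 =302
r53=110101 pc4: +16 =318
r54=110110 pc4: +16 =334
r55=110111 pc5: +32 =366
r56=111000 pc3: +8 =374
r57=111001 pc4: +16 =390
r58=111010 pc4: +16 =406
r59=111011 pc5: +32 =438
r60=111100 pc4: +16 =454
r61=111101 pc5: +32 =486
r62=111110 pc5: +32 =518
r63=111111 pc6: +64 =582
r64=1000000 pc1: +2 =584
r65=1000001 pc2: +4 =588
r66=1000010 pc2: +4 =592
r67=1000011 pc3: +8 =600
r68=1000100 pc2: +4 =604
r69=1000101 pc3: +8 =612
r70=1000110 pc3: +8 =620
r71=1000111 pc4: +16 =636
r72=1001000 pc2: +4 =640
r73=1001001 pc3: +8 =648
r74=1001010 pc3: +8 =656
r75=1001011 pc4: +16 =672
r76=1001100 pc3: +8 =680
r77=1001101 pc4: +16 =696
r78=1001110 pc4: +16 =712
r79=1001111 pc5: +32 =744
r80=1010000 pc2: +4 =748
r81=1010001 pc3: +8 =756
r82=1010010 pc3: +8 =764
r83=1010011 pc4: +16 =780
r84=1010100 pc3: +8 =788
r85=1010101 pc4: +16 =804
r86=1010110 pc4: +16 =820
r87=1010111 pc5: +32 =852
r88=1011000 pc3: +8 =860
r89=1011001 pc4: +16 =876
r90=1011010 pc4: +16 =892
r91=1011011 pc5: +32 =924
r92=1011100 pc4: +16 =940

Answer: 940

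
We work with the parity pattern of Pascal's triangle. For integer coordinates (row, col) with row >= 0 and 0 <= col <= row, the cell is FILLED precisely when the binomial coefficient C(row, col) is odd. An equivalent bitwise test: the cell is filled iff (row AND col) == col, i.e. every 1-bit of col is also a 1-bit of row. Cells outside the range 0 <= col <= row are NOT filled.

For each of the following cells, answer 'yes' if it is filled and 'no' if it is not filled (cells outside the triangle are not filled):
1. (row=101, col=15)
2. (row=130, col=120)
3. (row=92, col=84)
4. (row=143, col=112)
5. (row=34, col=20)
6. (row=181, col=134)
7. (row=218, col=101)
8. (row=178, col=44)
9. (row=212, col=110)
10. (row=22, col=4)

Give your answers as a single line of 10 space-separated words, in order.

Answer: no no yes no no no no no no yes

Derivation:
(101,15): row=0b1100101, col=0b1111, row AND col = 0b101 = 5; 5 != 15 -> empty
(130,120): row=0b10000010, col=0b1111000, row AND col = 0b0 = 0; 0 != 120 -> empty
(92,84): row=0b1011100, col=0b1010100, row AND col = 0b1010100 = 84; 84 == 84 -> filled
(143,112): row=0b10001111, col=0b1110000, row AND col = 0b0 = 0; 0 != 112 -> empty
(34,20): row=0b100010, col=0b10100, row AND col = 0b0 = 0; 0 != 20 -> empty
(181,134): row=0b10110101, col=0b10000110, row AND col = 0b10000100 = 132; 132 != 134 -> empty
(218,101): row=0b11011010, col=0b1100101, row AND col = 0b1000000 = 64; 64 != 101 -> empty
(178,44): row=0b10110010, col=0b101100, row AND col = 0b100000 = 32; 32 != 44 -> empty
(212,110): row=0b11010100, col=0b1101110, row AND col = 0b1000100 = 68; 68 != 110 -> empty
(22,4): row=0b10110, col=0b100, row AND col = 0b100 = 4; 4 == 4 -> filled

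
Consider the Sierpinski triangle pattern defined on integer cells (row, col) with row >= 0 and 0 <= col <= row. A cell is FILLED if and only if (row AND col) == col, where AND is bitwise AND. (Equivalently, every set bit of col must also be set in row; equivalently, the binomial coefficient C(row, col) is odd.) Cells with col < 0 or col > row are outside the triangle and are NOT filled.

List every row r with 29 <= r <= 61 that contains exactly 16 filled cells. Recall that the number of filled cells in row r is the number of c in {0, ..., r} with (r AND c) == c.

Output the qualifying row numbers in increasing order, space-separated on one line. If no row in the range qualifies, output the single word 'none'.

Row r has 2^popcount(r) filled cells, so we need popcount(r) = log2(16) = 4.
Scan r = 29..61 and keep those with exactly 4 one-bits:
r=29=11101 popcount=4 -> KEEP
r=30=11110 popcount=4 -> KEEP
r=31=11111 popcount=5 -> skip
r=32=100000 popcount=1 -> skip
r=33=100001 popcount=2 -> skip
r=34=100010 popcount=2 -> skip
r=35=100011 popcount=3 -> skip
r=36=100100 popcount=2 -> skip
r=37=100101 popcount=3 -> skip
r=38=100110 popcount=3 -> skip
r=39=100111 popcount=4 -> KEEP
r=40=101000 popcount=2 -> skip
r=41=101001 popcount=3 -> skip
r=42=101010 popcount=3 -> skip
r=43=101011 popcount=4 -> KEEP
r=44=101100 popcount=3 -> skip
r=45=101101 popcount=4 -> KEEP
r=46=101110 popcount=4 -> KEEP
r=47=101111 popcount=5 -> skip
r=48=110000 popcount=2 -> skip
r=49=110001 popcount=3 -> skip
r=50=110010 popcount=3 -> skip
r=51=110011 popcount=4 -> KEEP
r=52=110100 popcount=3 -> skip
r=53=110101 popcount=4 -> KEEP
r=54=110110 popcount=4 -> KEEP
r=55=110111 popcount=5 -> skip
r=56=111000 popcount=3 -> skip
r=57=111001 popcount=4 -> KEEP
r=58=111010 popcount=4 -> KEEP
r=59=111011 popcount=5 -> skip
r=60=111100 popcount=4 -> KEEP
r=61=111101 popcount=5 -> skip
Kept rows: 29 30 39 43 45 46 51 53 54 57 58 60

Answer: 29 30 39 43 45 46 51 53 54 57 58 60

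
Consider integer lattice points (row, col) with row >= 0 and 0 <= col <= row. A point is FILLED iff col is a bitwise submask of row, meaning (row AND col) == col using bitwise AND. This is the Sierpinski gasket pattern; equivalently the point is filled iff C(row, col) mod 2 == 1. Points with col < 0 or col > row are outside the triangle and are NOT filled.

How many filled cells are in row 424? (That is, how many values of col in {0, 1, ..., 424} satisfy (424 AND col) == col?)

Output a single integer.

Answer: 16

Derivation:
424 in binary = 110101000
popcount(424) = number of 1-bits in 110101000 = 4
A col c satisfies (424 AND c) == c iff every set bit of c is also set in 424; each of the 4 set bits of 424 can independently be on or off in c.
count = 2^4 = 16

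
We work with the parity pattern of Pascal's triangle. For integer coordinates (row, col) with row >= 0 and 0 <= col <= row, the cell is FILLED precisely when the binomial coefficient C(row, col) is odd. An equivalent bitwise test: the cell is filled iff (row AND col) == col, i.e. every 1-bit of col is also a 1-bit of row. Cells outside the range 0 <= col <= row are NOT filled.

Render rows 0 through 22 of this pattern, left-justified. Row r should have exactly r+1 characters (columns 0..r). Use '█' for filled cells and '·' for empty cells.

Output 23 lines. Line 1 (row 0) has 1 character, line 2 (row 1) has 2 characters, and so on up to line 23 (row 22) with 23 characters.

r0=0: █
r1=1: ██
r2=10: █·█
r3=11: ████
r4=100: █···█
r5=101: ██··██
r6=110: █·█·█·█
r7=111: ████████
r8=1000: █·······█
r9=1001: ██······██
r10=1010: █·█·····█·█
r11=1011: ████····████
r12=1100: █···█···█···█
r13=1101: ██··██··██··██
r14=1110: █·█·█·█·█·█·█·█
r15=1111: ████████████████
r16=10000: █···············█
r17=10001: ██··············██
r18=10010: █·█·············█·█
r19=10011: ████············████
r20=10100: █···█···········█···█
r21=10101: ██··██··········██··██
r22=10110: █·█·█·█·········█·█·█·█

Answer: █
██
█·█
████
█···█
██··██
█·█·█·█
████████
█·······█
██······██
█·█·····█·█
████····████
█···█···█···█
██··██··██··██
█·█·█·█·█·█·█·█
████████████████
█···············█
██··············██
█·█·············█·█
████············████
█···█···········█···█
██··██··········██··██
█·█·█·█·········█·█·█·█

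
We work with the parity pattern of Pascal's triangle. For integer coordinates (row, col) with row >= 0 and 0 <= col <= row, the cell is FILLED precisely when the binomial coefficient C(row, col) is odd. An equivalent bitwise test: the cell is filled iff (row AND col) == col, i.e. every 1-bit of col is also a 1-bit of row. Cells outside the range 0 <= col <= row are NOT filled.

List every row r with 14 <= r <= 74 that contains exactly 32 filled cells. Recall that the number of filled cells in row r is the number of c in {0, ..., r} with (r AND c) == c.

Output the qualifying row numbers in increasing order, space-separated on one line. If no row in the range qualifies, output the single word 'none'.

Answer: 31 47 55 59 61 62

Derivation:
Row r has 2^popcount(r) filled cells, so we need popcount(r) = log2(32) = 5.
Scan r = 14..74 and keep those with exactly 5 one-bits:
r=14=1110 popcount=3 -> skip
r=15=1111 popcount=4 -> skip
r=16=10000 popcount=1 -> skip
r=17=10001 popcount=2 -> skip
r=18=10010 popcount=2 -> skip
r=19=10011 popcount=3 -> skip
r=20=10100 popcount=2 -> skip
r=21=10101 popcount=3 -> skip
r=22=10110 popcount=3 -> skip
r=23=10111 popcount=4 -> skip
r=24=11000 popcount=2 -> skip
r=25=11001 popcount=3 -> skip
r=26=11010 popcount=3 -> skip
r=27=11011 popcount=4 -> skip
r=28=11100 popcount=3 -> skip
r=29=11101 popcount=4 -> skip
r=30=11110 popcount=4 -> skip
r=31=11111 popcount=5 -> KEEP
r=32=100000 popcount=1 -> skip
r=33=100001 popcount=2 -> skip
r=34=100010 popcount=2 -> skip
r=35=100011 popcount=3 -> skip
r=36=100100 popcount=2 -> skip
r=37=100101 popcount=3 -> skip
r=38=100110 popcount=3 -> skip
r=39=100111 popcount=4 -> skip
r=40=101000 popcount=2 -> skip
r=41=101001 popcount=3 -> skip
r=42=101010 popcount=3 -> skip
r=43=101011 popcount=4 -> skip
r=44=101100 popcount=3 -> skip
r=45=101101 popcount=4 -> skip
r=46=101110 popcount=4 -> skip
r=47=101111 popcount=5 -> KEEP
r=48=110000 popcount=2 -> skip
r=49=110001 popcount=3 -> skip
r=50=110010 popcount=3 -> skip
r=51=110011 popcount=4 -> skip
r=52=110100 popcount=3 -> skip
r=53=110101 popcount=4 -> skip
r=54=110110 popcount=4 -> skip
r=55=110111 popcount=5 -> KEEP
r=56=111000 popcount=3 -> skip
r=57=111001 popcount=4 -> skip
r=58=111010 popcount=4 -> skip
r=59=111011 popcount=5 -> KEEP
r=60=111100 popcount=4 -> skip
r=61=111101 popcount=5 -> KEEP
r=62=111110 popcount=5 -> KEEP
r=63=111111 popcount=6 -> skip
r=64=1000000 popcount=1 -> skip
r=65=1000001 popcount=2 -> skip
r=66=1000010 popcount=2 -> skip
r=67=1000011 popcount=3 -> skip
r=68=1000100 popcount=2 -> skip
r=69=1000101 popcount=3 -> skip
r=70=1000110 popcount=3 -> skip
r=71=1000111 popcount=4 -> skip
r=72=1001000 popcount=2 -> skip
r=73=1001001 popcount=3 -> skip
r=74=1001010 popcount=3 -> skip
Kept rows: 31 47 55 59 61 62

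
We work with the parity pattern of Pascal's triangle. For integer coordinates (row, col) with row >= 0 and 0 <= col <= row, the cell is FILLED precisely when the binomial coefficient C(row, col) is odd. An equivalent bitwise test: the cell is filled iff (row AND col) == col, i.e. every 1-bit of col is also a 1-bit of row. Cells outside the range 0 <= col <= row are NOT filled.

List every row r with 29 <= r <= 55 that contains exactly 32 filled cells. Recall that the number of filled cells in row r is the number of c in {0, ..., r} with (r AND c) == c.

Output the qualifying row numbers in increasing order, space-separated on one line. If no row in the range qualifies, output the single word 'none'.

Row r has 2^popcount(r) filled cells, so we need popcount(r) = log2(32) = 5.
Scan r = 29..55 and keep those with exactly 5 one-bits:
r=29=11101 popcount=4 -> skip
r=30=11110 popcount=4 -> skip
r=31=11111 popcount=5 -> KEEP
r=32=100000 popcount=1 -> skip
r=33=100001 popcount=2 -> skip
r=34=100010 popcount=2 -> skip
r=35=100011 popcount=3 -> skip
r=36=100100 popcount=2 -> skip
r=37=100101 popcount=3 -> skip
r=38=100110 popcount=3 -> skip
r=39=100111 popcount=4 -> skip
r=40=101000 popcount=2 -> skip
r=41=101001 popcount=3 -> skip
r=42=101010 popcount=3 -> skip
r=43=101011 popcount=4 -> skip
r=44=101100 popcount=3 -> skip
r=45=101101 popcount=4 -> skip
r=46=101110 popcount=4 -> skip
r=47=101111 popcount=5 -> KEEP
r=48=110000 popcount=2 -> skip
r=49=110001 popcount=3 -> skip
r=50=110010 popcount=3 -> skip
r=51=110011 popcount=4 -> skip
r=52=110100 popcount=3 -> skip
r=53=110101 popcount=4 -> skip
r=54=110110 popcount=4 -> skip
r=55=110111 popcount=5 -> KEEP
Kept rows: 31 47 55

Answer: 31 47 55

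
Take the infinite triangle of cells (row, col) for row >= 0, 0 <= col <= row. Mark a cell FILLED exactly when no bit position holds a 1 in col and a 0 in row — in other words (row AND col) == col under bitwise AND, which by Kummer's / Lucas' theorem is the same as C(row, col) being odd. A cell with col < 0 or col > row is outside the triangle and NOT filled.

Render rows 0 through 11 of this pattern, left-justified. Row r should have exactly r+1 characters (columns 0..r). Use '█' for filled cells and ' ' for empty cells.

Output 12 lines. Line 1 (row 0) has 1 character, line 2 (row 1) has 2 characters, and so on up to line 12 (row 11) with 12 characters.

r0=0: █
r1=1: ██
r2=10: █ █
r3=11: ████
r4=100: █   █
r5=101: ██  ██
r6=110: █ █ █ █
r7=111: ████████
r8=1000: █       █
r9=1001: ██      ██
r10=1010: █ █     █ █
r11=1011: ████    ████

Answer: █
██
█ █
████
█   █
██  ██
█ █ █ █
████████
█       █
██      ██
█ █     █ █
████    ████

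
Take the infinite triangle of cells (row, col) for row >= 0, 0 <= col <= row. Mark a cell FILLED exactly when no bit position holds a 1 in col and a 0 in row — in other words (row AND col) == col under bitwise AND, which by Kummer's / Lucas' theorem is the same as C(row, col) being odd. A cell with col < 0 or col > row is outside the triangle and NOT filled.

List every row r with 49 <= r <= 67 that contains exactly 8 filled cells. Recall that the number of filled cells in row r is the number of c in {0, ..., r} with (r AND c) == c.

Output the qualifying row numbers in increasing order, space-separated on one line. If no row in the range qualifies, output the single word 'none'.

Row r has 2^popcount(r) filled cells, so we need popcount(r) = log2(8) = 3.
Scan r = 49..67 and keep those with exactly 3 one-bits:
r=49=110001 popcount=3 -> KEEP
r=50=110010 popcount=3 -> KEEP
r=51=110011 popcount=4 -> skip
r=52=110100 popcount=3 -> KEEP
r=53=110101 popcount=4 -> skip
r=54=110110 popcount=4 -> skip
r=55=110111 popcount=5 -> skip
r=56=111000 popcount=3 -> KEEP
r=57=111001 popcount=4 -> skip
r=58=111010 popcount=4 -> skip
r=59=111011 popcount=5 -> skip
r=60=111100 popcount=4 -> skip
r=61=111101 popcount=5 -> skip
r=62=111110 popcount=5 -> skip
r=63=111111 popcount=6 -> skip
r=64=1000000 popcount=1 -> skip
r=65=1000001 popcount=2 -> skip
r=66=1000010 popcount=2 -> skip
r=67=1000011 popcount=3 -> KEEP
Kept rows: 49 50 52 56 67

Answer: 49 50 52 56 67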